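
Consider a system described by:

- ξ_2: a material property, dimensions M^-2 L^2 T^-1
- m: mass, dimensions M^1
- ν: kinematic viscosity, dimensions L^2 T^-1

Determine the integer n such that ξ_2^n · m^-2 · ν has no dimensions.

Balance the M exponent: (-2)·n from ξ_2, plus −2·(1) + (0) = -2 from the rest, must sum to zero.
-2n − 2 = 0, so n = -1.

-1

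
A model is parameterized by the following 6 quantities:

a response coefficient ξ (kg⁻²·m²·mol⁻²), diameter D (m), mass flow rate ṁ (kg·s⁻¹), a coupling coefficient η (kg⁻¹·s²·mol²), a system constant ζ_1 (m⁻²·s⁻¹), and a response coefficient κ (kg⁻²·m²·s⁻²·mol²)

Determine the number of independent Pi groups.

There are 6 variables and 4 base dimensions (M, L, T, N).
The dimension matrix has rank 4.
Independent dimensionless groups: 6 − 4 = 2.

2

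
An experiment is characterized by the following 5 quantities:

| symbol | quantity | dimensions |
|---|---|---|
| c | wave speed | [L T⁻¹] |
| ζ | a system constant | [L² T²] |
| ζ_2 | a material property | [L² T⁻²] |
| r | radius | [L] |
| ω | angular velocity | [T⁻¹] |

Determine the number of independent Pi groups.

There are 5 variables and 2 base dimensions (L, T).
The dimension matrix has rank 2.
Independent dimensionless groups: 5 − 2 = 3.

3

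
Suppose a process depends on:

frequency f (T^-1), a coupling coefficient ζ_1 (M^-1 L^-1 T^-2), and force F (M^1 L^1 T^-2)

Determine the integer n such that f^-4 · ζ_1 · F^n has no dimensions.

Balance the M exponent: (1)·n from F, plus −4·(0) + (-1) = -1 from the rest, must sum to zero.
n − 1 = 0, so n = 1.

1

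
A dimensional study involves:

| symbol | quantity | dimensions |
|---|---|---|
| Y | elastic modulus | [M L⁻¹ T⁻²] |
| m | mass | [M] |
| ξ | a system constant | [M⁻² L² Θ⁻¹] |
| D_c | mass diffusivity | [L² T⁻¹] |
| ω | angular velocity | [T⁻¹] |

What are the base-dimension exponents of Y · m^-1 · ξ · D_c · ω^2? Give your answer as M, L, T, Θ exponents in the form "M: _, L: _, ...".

Collect each base-dimension exponent across the product:
  M: (1) − (1) + (-2) + (0) + 2·(0) = -2
  L: (-1) − (0) + (2) + (2) + 2·(0) = 3
  T: (-2) − (0) + (0) + (-1) + 2·(-1) = -5
  Θ: (0) − (0) + (-1) + (0) + 2·(0) = -1
So the dimensions are [M⁻² L³ T⁻⁵ Θ⁻¹].

M: -2, L: 3, T: -5, Θ: -1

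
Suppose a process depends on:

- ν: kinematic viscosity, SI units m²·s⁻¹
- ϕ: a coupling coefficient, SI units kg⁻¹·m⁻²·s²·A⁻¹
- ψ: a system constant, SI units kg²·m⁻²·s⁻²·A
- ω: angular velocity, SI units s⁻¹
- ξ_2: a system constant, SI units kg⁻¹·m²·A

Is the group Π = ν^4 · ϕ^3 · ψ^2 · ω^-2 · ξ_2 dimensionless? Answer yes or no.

yes

Sum the exponent of each base dimension across the product:
  M: 4·[ν]_M + 3·[ϕ]_M + 2·[ψ]_M − 2·[ω]_M + [ξ_2]_M = 4·(0) + 3·(-1) + 2·(2) − 2·(0) + (-1) = 0
  L: 4·[ν]_L + 3·[ϕ]_L + 2·[ψ]_L − 2·[ω]_L + [ξ_2]_L = 4·(2) + 3·(-2) + 2·(-2) − 2·(0) + (2) = 0
  T: 4·[ν]_T + 3·[ϕ]_T + 2·[ψ]_T − 2·[ω]_T + [ξ_2]_T = 4·(-1) + 3·(2) + 2·(-2) − 2·(-1) + (0) = 0
  I: 4·[ν]_I + 3·[ϕ]_I + 2·[ψ]_I − 2·[ω]_I + [ξ_2]_I = 4·(0) + 3·(-1) + 2·(1) − 2·(0) + (1) = 0
All base exponents vanish — dimensionless.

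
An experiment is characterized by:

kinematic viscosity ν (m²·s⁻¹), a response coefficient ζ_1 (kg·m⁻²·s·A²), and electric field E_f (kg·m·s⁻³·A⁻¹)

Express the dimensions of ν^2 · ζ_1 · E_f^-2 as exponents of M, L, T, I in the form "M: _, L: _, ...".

M: -1, L: 0, T: 5, I: 4

Collect each base-dimension exponent across the product:
  M: 2·(0) + (1) − 2·(1) = -1
  L: 2·(2) + (-2) − 2·(1) = 0
  T: 2·(-1) + (1) − 2·(-3) = 5
  I: 2·(0) + (2) − 2·(-1) = 4
So the dimensions are [M⁻¹ T⁵ I⁴].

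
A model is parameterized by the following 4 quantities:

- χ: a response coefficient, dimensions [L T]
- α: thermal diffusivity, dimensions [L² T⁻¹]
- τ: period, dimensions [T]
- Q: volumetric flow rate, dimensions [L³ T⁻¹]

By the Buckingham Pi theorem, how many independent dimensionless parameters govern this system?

There are 4 variables and 2 base dimensions (L, T).
The dimension matrix has rank 2.
Independent dimensionless groups: 4 − 2 = 2.

2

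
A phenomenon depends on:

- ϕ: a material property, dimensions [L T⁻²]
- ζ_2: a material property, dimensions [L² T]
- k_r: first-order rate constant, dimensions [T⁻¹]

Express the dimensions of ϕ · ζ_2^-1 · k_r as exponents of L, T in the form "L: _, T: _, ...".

L: -1, T: -4

Collect each base-dimension exponent across the product:
  L: (1) − (2) + (0) = -1
  T: (-2) − (1) + (-1) = -4
So the dimensions are [L⁻¹ T⁻⁴].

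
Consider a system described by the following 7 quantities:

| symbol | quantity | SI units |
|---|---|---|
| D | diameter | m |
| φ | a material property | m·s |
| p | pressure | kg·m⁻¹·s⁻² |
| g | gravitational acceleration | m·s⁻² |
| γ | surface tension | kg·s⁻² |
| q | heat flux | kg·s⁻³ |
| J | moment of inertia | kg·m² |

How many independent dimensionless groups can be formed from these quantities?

4

There are 7 variables and 3 base dimensions (M, L, T).
The dimension matrix has rank 3.
Independent dimensionless groups: 7 − 3 = 4.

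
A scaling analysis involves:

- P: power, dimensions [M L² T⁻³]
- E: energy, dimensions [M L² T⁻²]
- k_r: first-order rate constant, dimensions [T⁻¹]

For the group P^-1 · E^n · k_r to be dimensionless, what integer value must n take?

1

Balance the M exponent: (1)·n from E, plus −(1) + (0) = -1 from the rest, must sum to zero.
n − 1 = 0, so n = 1.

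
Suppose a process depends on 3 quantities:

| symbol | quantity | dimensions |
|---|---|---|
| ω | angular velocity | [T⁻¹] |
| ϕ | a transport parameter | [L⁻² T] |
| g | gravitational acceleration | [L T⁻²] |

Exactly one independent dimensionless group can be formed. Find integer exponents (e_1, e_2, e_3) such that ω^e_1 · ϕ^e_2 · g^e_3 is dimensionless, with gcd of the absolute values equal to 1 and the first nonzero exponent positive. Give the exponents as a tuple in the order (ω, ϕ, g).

L: e_1·(0) + e_2·(-2) + e_3·(1) = 0
T: e_1·(-1) + e_2·(1) + e_3·(-2) = 0
Solving this homogeneous linear system for the smallest-integer solution (first nonzero entry positive) gives (3, -1, -2).

(3, -1, -2)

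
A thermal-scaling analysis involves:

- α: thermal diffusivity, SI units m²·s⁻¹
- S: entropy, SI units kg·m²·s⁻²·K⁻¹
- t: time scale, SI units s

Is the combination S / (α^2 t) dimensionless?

Sum the exponent of each base dimension across the product:
  M: −2·[α]_M + [S]_M − [t]_M = −2·(0) + (1) − (0) = 1
  L: −2·[α]_L + [S]_L − [t]_L = −2·(2) + (2) − (0) = -2
  T: −2·[α]_T + [S]_T − [t]_T = −2·(-1) + (-2) − (1) = -1
  Θ: −2·[α]_Θ + [S]_Θ − [t]_Θ = −2·(0) + (-1) − (0) = -1
Net dimensions [M L⁻² T⁻¹ Θ⁻¹] ≠ [1] — not dimensionless.

no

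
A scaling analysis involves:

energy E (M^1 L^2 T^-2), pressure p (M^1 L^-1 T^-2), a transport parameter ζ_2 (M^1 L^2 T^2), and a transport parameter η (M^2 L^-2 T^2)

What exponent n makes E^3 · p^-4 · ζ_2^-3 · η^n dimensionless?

Balance the M exponent: (2)·n from η, plus 3·(1) − 4·(1) − 3·(1) = -4 from the rest, must sum to zero.
2n − 4 = 0, so n = 2.

2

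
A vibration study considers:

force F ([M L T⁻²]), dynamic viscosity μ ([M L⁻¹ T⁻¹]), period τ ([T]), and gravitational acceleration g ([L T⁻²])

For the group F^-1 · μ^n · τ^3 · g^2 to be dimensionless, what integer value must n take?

1

Balance the M exponent: (1)·n from μ, plus −(1) + 3·(0) + 2·(0) = -1 from the rest, must sum to zero.
n − 1 = 0, so n = 1.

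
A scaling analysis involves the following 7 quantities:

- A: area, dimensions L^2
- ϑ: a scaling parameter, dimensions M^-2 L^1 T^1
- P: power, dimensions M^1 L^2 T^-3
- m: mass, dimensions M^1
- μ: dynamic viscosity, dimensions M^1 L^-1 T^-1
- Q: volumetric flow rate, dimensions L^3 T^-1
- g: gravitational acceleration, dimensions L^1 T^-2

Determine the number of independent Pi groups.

There are 7 variables and 3 base dimensions (M, L, T).
The dimension matrix has rank 3.
Independent dimensionless groups: 7 − 3 = 4.

4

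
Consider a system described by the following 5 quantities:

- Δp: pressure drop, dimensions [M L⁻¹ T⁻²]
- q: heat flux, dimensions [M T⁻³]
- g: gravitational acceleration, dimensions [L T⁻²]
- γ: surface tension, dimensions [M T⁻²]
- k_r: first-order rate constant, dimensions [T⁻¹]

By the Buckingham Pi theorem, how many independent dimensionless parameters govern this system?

2

There are 5 variables and 3 base dimensions (M, L, T).
The dimension matrix has rank 3.
Independent dimensionless groups: 5 − 3 = 2.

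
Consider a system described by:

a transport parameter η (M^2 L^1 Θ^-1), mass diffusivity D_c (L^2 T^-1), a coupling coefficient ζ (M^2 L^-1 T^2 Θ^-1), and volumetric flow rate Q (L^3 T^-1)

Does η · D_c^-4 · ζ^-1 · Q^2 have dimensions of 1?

yes

Sum the exponent of each base dimension across the product:
  M: [η]_M − 4·[D_c]_M − [ζ]_M + 2·[Q]_M = (2) − 4·(0) − (2) + 2·(0) = 0
  L: [η]_L − 4·[D_c]_L − [ζ]_L + 2·[Q]_L = (1) − 4·(2) − (-1) + 2·(3) = 0
  T: [η]_T − 4·[D_c]_T − [ζ]_T + 2·[Q]_T = (0) − 4·(-1) − (2) + 2·(-1) = 0
  Θ: [η]_Θ − 4·[D_c]_Θ − [ζ]_Θ + 2·[Q]_Θ = (-1) − 4·(0) − (-1) + 2·(0) = 0
All base exponents vanish — dimensionless.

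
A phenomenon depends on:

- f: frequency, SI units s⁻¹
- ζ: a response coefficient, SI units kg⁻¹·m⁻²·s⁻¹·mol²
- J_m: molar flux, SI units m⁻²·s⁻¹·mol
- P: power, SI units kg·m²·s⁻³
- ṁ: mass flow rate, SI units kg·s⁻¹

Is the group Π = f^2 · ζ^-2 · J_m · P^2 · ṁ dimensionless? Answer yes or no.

Sum the exponent of each base dimension across the product:
  M: 2·[f]_M − 2·[ζ]_M + [J_m]_M + 2·[P]_M + [ṁ]_M = 2·(0) − 2·(-1) + (0) + 2·(1) + (1) = 5
  L: 2·[f]_L − 2·[ζ]_L + [J_m]_L + 2·[P]_L + [ṁ]_L = 2·(0) − 2·(-2) + (-2) + 2·(2) + (0) = 6
  T: 2·[f]_T − 2·[ζ]_T + [J_m]_T + 2·[P]_T + [ṁ]_T = 2·(-1) − 2·(-1) + (-1) + 2·(-3) + (-1) = -8
  N: 2·[f]_N − 2·[ζ]_N + [J_m]_N + 2·[P]_N + [ṁ]_N = 2·(0) − 2·(2) + (1) + 2·(0) + (0) = -3
Net dimensions [M⁵ L⁶ T⁻⁸ N⁻³] ≠ [1] — not dimensionless.

no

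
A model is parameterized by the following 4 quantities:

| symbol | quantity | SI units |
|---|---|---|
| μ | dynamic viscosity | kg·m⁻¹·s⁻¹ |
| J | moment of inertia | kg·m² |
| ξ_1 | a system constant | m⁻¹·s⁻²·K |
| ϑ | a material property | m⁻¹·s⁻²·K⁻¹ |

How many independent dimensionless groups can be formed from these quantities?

There are 4 variables and 4 base dimensions (M, L, T, Θ).
The dimension matrix has rank 4.
Independent dimensionless groups: 4 − 4 = 0.

0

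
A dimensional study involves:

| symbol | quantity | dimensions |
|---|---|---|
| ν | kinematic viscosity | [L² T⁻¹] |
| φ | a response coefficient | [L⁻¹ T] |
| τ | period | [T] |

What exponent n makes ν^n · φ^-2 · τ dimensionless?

-1

Balance the L exponent: (2)·n from ν, plus −2·(-1) + (0) = 2 from the rest, must sum to zero.
2n + 2 = 0, so n = -1.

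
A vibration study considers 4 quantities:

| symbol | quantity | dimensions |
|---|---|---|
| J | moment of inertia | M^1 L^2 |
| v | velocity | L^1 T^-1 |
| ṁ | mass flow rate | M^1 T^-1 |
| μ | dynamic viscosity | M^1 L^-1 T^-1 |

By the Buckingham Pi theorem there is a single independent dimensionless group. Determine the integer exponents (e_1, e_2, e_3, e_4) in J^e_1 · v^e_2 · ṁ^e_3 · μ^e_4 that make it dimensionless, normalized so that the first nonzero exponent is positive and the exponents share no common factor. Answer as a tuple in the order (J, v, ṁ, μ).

M: e_1·(1) + e_2·(0) + e_3·(1) + e_4·(1) = 0
L: e_1·(2) + e_2·(1) + e_3·(0) + e_4·(-1) = 0
T: e_1·(0) + e_2·(-1) + e_3·(-1) + e_4·(-1) = 0
Solving this homogeneous linear system for the smallest-integer solution (first nonzero entry positive) gives (1, 1, -4, 3).

(1, 1, -4, 3)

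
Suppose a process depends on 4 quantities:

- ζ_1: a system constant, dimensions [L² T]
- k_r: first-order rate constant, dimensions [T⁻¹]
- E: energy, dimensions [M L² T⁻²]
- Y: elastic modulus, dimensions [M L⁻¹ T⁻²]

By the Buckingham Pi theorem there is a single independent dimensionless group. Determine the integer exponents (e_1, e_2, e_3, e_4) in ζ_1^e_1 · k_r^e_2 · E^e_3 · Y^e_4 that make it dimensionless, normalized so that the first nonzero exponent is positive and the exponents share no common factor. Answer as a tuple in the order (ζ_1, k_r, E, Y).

M: e_1·(0) + e_2·(0) + e_3·(1) + e_4·(1) = 0
L: e_1·(2) + e_2·(0) + e_3·(2) + e_4·(-1) = 0
T: e_1·(1) + e_2·(-1) + e_3·(-2) + e_4·(-2) = 0
Solving this homogeneous linear system for the smallest-integer solution (first nonzero entry positive) gives (3, 3, -2, 2).

(3, 3, -2, 2)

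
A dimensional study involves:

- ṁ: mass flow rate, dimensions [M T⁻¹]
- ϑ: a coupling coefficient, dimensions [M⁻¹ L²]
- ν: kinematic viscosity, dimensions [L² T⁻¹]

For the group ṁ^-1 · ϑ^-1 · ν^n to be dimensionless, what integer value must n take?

1

Balance the L exponent: (2)·n from ν, plus −(0) − (2) = -2 from the rest, must sum to zero.
2n − 2 = 0, so n = 1.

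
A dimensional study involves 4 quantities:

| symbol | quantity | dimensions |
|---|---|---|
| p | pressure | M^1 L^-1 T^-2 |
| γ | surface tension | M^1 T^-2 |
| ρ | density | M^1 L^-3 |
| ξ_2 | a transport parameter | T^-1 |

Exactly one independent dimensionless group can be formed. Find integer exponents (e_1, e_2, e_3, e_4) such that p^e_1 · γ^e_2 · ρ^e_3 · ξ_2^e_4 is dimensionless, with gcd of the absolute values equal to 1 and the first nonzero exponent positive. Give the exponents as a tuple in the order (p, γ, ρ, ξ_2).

M: e_1·(1) + e_2·(1) + e_3·(1) + e_4·(0) = 0
L: e_1·(-1) + e_2·(0) + e_3·(-3) + e_4·(0) = 0
T: e_1·(-2) + e_2·(-2) + e_3·(0) + e_4·(-1) = 0
Solving this homogeneous linear system for the smallest-integer solution (first nonzero entry positive) gives (3, -2, -1, -2).

(3, -2, -1, -2)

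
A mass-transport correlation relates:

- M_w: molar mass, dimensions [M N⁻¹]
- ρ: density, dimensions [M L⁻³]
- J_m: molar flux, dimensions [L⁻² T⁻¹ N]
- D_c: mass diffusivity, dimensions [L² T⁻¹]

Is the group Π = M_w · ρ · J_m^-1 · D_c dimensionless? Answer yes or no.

no

Sum the exponent of each base dimension across the product:
  M: [M_w]_M + [ρ]_M − [J_m]_M + [D_c]_M = (1) + (1) − (0) + (0) = 2
  L: [M_w]_L + [ρ]_L − [J_m]_L + [D_c]_L = (0) + (-3) − (-2) + (2) = 1
  T: [M_w]_T + [ρ]_T − [J_m]_T + [D_c]_T = (0) + (0) − (-1) + (-1) = 0
  N: [M_w]_N + [ρ]_N − [J_m]_N + [D_c]_N = (-1) + (0) − (1) + (0) = -2
Net dimensions [M² L N⁻²] ≠ [1] — not dimensionless.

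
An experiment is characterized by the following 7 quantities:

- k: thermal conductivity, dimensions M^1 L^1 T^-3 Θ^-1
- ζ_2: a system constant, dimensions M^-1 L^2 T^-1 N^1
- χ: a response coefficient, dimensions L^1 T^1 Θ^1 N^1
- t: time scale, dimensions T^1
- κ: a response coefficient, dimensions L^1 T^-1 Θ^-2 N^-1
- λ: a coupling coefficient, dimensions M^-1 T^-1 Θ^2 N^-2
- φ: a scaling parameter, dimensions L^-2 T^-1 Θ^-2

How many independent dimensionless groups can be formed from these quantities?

There are 7 variables and 5 base dimensions (M, L, T, Θ, N).
The dimension matrix has rank 5.
Independent dimensionless groups: 7 − 5 = 2.

2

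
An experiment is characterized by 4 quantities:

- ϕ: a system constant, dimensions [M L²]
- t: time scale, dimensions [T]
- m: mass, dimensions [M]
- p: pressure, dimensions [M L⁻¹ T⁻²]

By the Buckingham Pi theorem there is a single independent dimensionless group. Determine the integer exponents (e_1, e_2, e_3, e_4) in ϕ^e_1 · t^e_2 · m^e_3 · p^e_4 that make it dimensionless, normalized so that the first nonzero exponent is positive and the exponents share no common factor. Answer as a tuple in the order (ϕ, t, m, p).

(1, 4, -3, 2)

M: e_1·(1) + e_2·(0) + e_3·(1) + e_4·(1) = 0
L: e_1·(2) + e_2·(0) + e_3·(0) + e_4·(-1) = 0
T: e_1·(0) + e_2·(1) + e_3·(0) + e_4·(-2) = 0
Solving this homogeneous linear system for the smallest-integer solution (first nonzero entry positive) gives (1, 4, -3, 2).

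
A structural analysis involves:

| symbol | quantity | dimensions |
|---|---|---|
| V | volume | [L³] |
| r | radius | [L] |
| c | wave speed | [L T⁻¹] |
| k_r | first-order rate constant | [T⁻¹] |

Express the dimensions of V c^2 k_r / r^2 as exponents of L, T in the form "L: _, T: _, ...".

Collect each base-dimension exponent across the product:
  L: (3) − 2·(1) + 2·(1) + (0) = 3
  T: (0) − 2·(0) + 2·(-1) + (-1) = -3
So the dimensions are [L³ T⁻³].

L: 3, T: -3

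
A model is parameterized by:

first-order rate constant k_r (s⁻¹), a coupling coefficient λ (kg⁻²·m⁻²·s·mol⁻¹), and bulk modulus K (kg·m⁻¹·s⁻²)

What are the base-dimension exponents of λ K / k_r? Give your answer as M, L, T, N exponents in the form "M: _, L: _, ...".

Collect each base-dimension exponent across the product:
  M: −(0) + (-2) + (1) = -1
  L: −(0) + (-2) + (-1) = -3
  T: −(-1) + (1) + (-2) = 0
  N: −(0) + (-1) + (0) = -1
So the dimensions are [M⁻¹ L⁻³ N⁻¹].

M: -1, L: -3, T: 0, N: -1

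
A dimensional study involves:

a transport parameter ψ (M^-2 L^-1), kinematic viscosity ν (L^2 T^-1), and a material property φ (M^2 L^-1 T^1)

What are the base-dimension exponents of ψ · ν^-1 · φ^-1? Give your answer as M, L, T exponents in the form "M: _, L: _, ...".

M: -4, L: -2, T: 0

Collect each base-dimension exponent across the product:
  M: (-2) − (0) − (2) = -4
  L: (-1) − (2) − (-1) = -2
  T: (0) − (-1) − (1) = 0
So the dimensions are [M⁻⁴ L⁻²].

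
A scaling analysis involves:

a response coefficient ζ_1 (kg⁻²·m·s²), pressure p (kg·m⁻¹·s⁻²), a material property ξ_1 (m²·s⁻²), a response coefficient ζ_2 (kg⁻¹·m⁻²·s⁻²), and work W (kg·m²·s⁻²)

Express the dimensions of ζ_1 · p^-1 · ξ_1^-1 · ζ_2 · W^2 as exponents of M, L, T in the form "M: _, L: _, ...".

Collect each base-dimension exponent across the product:
  M: (-2) − (1) − (0) + (-1) + 2·(1) = -2
  L: (1) − (-1) − (2) + (-2) + 2·(2) = 2
  T: (2) − (-2) − (-2) + (-2) + 2·(-2) = 0
So the dimensions are [M⁻² L²].

M: -2, L: 2, T: 0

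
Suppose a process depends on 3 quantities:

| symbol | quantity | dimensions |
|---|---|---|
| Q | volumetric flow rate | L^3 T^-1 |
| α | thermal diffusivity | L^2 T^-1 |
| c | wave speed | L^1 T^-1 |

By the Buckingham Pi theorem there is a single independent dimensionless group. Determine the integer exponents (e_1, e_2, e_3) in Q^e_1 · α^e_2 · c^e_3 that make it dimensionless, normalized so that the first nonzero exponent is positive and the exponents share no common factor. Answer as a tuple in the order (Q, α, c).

(1, -2, 1)

L: e_1·(3) + e_2·(2) + e_3·(1) = 0
T: e_1·(-1) + e_2·(-1) + e_3·(-1) = 0
Solving this homogeneous linear system for the smallest-integer solution (first nonzero entry positive) gives (1, -2, 1).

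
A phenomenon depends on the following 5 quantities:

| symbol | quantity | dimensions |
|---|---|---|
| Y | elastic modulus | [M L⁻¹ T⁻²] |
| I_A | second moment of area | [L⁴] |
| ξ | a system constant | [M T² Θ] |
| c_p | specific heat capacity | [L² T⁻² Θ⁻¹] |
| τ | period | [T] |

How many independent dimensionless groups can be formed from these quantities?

There are 5 variables and 4 base dimensions (M, L, T, Θ).
The dimension matrix has rank 4.
Independent dimensionless groups: 5 − 4 = 1.

1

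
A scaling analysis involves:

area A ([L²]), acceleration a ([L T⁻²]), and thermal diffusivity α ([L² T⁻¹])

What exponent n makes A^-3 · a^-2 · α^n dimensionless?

4

Balance the L exponent: (2)·n from α, plus −3·(2) − 2·(1) = -8 from the rest, must sum to zero.
2n − 8 = 0, so n = 4.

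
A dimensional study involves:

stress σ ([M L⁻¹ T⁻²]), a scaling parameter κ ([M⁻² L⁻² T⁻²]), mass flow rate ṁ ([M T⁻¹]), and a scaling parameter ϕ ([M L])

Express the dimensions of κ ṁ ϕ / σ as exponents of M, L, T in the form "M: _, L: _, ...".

M: -1, L: 0, T: -1

Collect each base-dimension exponent across the product:
  M: −(1) + (-2) + (1) + (1) = -1
  L: −(-1) + (-2) + (0) + (1) = 0
  T: −(-2) + (-2) + (-1) + (0) = -1
So the dimensions are [M⁻¹ T⁻¹].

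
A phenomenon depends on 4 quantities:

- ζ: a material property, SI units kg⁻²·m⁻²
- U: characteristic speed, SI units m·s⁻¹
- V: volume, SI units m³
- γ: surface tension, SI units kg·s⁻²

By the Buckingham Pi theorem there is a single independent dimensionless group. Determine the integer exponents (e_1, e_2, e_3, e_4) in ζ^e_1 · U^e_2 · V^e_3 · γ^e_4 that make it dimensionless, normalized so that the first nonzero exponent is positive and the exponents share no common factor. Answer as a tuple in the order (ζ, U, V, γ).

M: e_1·(-2) + e_2·(0) + e_3·(0) + e_4·(1) = 0
L: e_1·(-2) + e_2·(1) + e_3·(3) + e_4·(0) = 0
T: e_1·(0) + e_2·(-1) + e_3·(0) + e_4·(-2) = 0
Solving this homogeneous linear system for the smallest-integer solution (first nonzero entry positive) gives (1, -4, 2, 2).

(1, -4, 2, 2)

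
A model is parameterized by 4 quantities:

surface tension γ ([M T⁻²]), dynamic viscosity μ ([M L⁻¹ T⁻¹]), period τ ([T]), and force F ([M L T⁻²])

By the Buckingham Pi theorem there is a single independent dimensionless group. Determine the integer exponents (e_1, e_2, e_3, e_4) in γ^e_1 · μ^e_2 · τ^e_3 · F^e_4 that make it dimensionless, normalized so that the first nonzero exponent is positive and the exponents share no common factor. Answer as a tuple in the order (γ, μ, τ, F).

(2, -1, 1, -1)

M: e_1·(1) + e_2·(1) + e_3·(0) + e_4·(1) = 0
L: e_1·(0) + e_2·(-1) + e_3·(0) + e_4·(1) = 0
T: e_1·(-2) + e_2·(-1) + e_3·(1) + e_4·(-2) = 0
Solving this homogeneous linear system for the smallest-integer solution (first nonzero entry positive) gives (2, -1, 1, -1).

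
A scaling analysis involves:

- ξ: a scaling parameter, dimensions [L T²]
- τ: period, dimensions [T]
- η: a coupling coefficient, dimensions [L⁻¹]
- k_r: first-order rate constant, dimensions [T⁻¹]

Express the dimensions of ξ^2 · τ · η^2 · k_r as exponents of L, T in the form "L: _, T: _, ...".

L: 0, T: 4

Collect each base-dimension exponent across the product:
  L: 2·(1) + (0) + 2·(-1) + (0) = 0
  T: 2·(2) + (1) + 2·(0) + (-1) = 4
So the dimensions are [T⁴].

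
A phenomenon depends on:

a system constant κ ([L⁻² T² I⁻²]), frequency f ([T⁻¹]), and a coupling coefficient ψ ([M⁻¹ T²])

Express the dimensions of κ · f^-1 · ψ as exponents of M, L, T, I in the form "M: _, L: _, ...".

M: -1, L: -2, T: 5, I: -2

Collect each base-dimension exponent across the product:
  M: (0) − (0) + (-1) = -1
  L: (-2) − (0) + (0) = -2
  T: (2) − (-1) + (2) = 5
  I: (-2) − (0) + (0) = -2
So the dimensions are [M⁻¹ L⁻² T⁵ I⁻²].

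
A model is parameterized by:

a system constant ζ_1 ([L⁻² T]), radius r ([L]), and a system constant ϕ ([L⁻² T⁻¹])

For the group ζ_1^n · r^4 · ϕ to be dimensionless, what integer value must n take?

1

Balance the L exponent: (-2)·n from ζ_1, plus 4·(1) + (-2) = 2 from the rest, must sum to zero.
-2n + 2 = 0, so n = 1.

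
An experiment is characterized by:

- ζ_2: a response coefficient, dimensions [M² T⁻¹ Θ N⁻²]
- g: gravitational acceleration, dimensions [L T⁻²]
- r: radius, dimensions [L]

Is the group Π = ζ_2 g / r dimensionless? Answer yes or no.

Sum the exponent of each base dimension across the product:
  M: [ζ_2]_M + [g]_M − [r]_M = (2) + (0) − (0) = 2
  L: [ζ_2]_L + [g]_L − [r]_L = (0) + (1) − (1) = 0
  T: [ζ_2]_T + [g]_T − [r]_T = (-1) + (-2) − (0) = -3
  Θ: [ζ_2]_Θ + [g]_Θ − [r]_Θ = (1) + (0) − (0) = 1
  N: [ζ_2]_N + [g]_N − [r]_N = (-2) + (0) − (0) = -2
Net dimensions [M² T⁻³ Θ N⁻²] ≠ [1] — not dimensionless.

no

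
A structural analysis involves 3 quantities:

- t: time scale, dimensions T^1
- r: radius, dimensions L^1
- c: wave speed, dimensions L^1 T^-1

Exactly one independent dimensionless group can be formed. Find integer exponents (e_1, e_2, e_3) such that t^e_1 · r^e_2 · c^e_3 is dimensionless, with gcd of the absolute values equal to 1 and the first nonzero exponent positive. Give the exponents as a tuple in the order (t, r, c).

(1, -1, 1)

L: e_1·(0) + e_2·(1) + e_3·(1) = 0
T: e_1·(1) + e_2·(0) + e_3·(-1) = 0
Solving this homogeneous linear system for the smallest-integer solution (first nonzero entry positive) gives (1, -1, 1).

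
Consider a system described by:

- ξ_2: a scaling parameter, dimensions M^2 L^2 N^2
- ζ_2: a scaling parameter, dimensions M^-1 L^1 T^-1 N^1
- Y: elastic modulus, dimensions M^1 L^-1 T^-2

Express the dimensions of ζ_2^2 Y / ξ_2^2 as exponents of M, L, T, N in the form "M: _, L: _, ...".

M: -5, L: -3, T: -4, N: -2

Collect each base-dimension exponent across the product:
  M: −2·(2) + 2·(-1) + (1) = -5
  L: −2·(2) + 2·(1) + (-1) = -3
  T: −2·(0) + 2·(-1) + (-2) = -4
  N: −2·(2) + 2·(1) + (0) = -2
So the dimensions are [M⁻⁵ L⁻³ T⁻⁴ N⁻²].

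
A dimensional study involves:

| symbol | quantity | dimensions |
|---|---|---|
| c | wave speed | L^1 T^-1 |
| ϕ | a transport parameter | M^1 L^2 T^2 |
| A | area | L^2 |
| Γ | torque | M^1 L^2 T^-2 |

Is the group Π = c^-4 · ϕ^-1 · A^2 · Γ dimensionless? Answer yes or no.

Sum the exponent of each base dimension across the product:
  M: −4·[c]_M − [ϕ]_M + 2·[A]_M + [Γ]_M = −4·(0) − (1) + 2·(0) + (1) = 0
  L: −4·[c]_L − [ϕ]_L + 2·[A]_L + [Γ]_L = −4·(1) − (2) + 2·(2) + (2) = 0
  T: −4·[c]_T − [ϕ]_T + 2·[A]_T + [Γ]_T = −4·(-1) − (2) + 2·(0) + (-2) = 0
All base exponents vanish — dimensionless.

yes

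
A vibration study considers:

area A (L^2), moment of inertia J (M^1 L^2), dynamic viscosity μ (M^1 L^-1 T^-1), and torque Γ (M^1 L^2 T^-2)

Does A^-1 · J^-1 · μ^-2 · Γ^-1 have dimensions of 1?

no

Sum the exponent of each base dimension across the product:
  M: −[A]_M − [J]_M − 2·[μ]_M − [Γ]_M = −(0) − (1) − 2·(1) − (1) = -4
  L: −[A]_L − [J]_L − 2·[μ]_L − [Γ]_L = −(2) − (2) − 2·(-1) − (2) = -4
  T: −[A]_T − [J]_T − 2·[μ]_T − [Γ]_T = −(0) − (0) − 2·(-1) − (-2) = 4
Net dimensions [M⁻⁴ L⁻⁴ T⁴] ≠ [1] — not dimensionless.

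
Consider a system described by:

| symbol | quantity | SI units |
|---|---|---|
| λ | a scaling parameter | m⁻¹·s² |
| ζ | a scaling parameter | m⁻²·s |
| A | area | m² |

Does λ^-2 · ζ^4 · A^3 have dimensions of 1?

Sum the exponent of each base dimension across the product:
  L: −2·[λ]_L + 4·[ζ]_L + 3·[A]_L = −2·(-1) + 4·(-2) + 3·(2) = 0
  T: −2·[λ]_T + 4·[ζ]_T + 3·[A]_T = −2·(2) + 4·(1) + 3·(0) = 0
All base exponents vanish — dimensionless.

yes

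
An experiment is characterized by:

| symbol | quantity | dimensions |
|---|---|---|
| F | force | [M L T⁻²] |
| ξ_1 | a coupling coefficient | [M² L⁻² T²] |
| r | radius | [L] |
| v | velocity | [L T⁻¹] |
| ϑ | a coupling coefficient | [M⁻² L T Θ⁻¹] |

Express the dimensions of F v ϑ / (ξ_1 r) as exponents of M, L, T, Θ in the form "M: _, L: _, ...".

M: -3, L: 4, T: -4, Θ: -1

Collect each base-dimension exponent across the product:
  M: (1) − (2) − (0) + (0) + (-2) = -3
  L: (1) − (-2) − (1) + (1) + (1) = 4
  T: (-2) − (2) − (0) + (-1) + (1) = -4
  Θ: (0) − (0) − (0) + (0) + (-1) = -1
So the dimensions are [M⁻³ L⁴ T⁻⁴ Θ⁻¹].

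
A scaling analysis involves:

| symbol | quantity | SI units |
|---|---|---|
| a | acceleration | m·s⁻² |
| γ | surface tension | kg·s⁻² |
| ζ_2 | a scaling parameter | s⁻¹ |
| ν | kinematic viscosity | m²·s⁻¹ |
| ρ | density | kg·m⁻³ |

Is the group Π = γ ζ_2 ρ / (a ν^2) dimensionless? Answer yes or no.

no

Sum the exponent of each base dimension across the product:
  M: −[a]_M + [γ]_M + [ζ_2]_M − 2·[ν]_M + [ρ]_M = −(0) + (1) + (0) − 2·(0) + (1) = 2
  L: −[a]_L + [γ]_L + [ζ_2]_L − 2·[ν]_L + [ρ]_L = −(1) + (0) + (0) − 2·(2) + (-3) = -8
  T: −[a]_T + [γ]_T + [ζ_2]_T − 2·[ν]_T + [ρ]_T = −(-2) + (-2) + (-1) − 2·(-1) + (0) = 1
Net dimensions [M² L⁻⁸ T] ≠ [1] — not dimensionless.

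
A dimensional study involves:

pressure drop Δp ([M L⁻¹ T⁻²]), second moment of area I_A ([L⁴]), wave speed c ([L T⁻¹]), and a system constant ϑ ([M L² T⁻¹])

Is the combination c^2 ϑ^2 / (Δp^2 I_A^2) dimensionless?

Sum the exponent of each base dimension across the product:
  M: −2·[Δp]_M − 2·[I_A]_M + 2·[c]_M + 2·[ϑ]_M = −2·(1) − 2·(0) + 2·(0) + 2·(1) = 0
  L: −2·[Δp]_L − 2·[I_A]_L + 2·[c]_L + 2·[ϑ]_L = −2·(-1) − 2·(4) + 2·(1) + 2·(2) = 0
  T: −2·[Δp]_T − 2·[I_A]_T + 2·[c]_T + 2·[ϑ]_T = −2·(-2) − 2·(0) + 2·(-1) + 2·(-1) = 0
  I: −2·[Δp]_I − 2·[I_A]_I + 2·[c]_I + 2·[ϑ]_I = −2·(0) − 2·(0) + 2·(0) + 2·(0) = 0
All base exponents vanish — dimensionless.

yes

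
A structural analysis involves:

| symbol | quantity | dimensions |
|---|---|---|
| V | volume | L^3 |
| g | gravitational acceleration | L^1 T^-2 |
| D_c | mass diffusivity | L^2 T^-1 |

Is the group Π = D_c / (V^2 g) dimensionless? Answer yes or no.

Sum the exponent of each base dimension across the product:
  L: −2·[V]_L − [g]_L + [D_c]_L = −2·(3) − (1) + (2) = -5
  T: −2·[V]_T − [g]_T + [D_c]_T = −2·(0) − (-2) + (-1) = 1
Net dimensions [L⁻⁵ T] ≠ [1] — not dimensionless.

no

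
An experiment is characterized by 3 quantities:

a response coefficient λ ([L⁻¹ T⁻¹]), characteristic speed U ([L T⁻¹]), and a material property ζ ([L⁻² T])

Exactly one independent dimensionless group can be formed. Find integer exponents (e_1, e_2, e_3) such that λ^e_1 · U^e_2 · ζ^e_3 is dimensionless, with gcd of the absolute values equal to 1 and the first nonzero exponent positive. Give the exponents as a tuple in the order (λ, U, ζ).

(1, -3, -2)

L: e_1·(-1) + e_2·(1) + e_3·(-2) = 0
T: e_1·(-1) + e_2·(-1) + e_3·(1) = 0
Solving this homogeneous linear system for the smallest-integer solution (first nonzero entry positive) gives (1, -3, -2).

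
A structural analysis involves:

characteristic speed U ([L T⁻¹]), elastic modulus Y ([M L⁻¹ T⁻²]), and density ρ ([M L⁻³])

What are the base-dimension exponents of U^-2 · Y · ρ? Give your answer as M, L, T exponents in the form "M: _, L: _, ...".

M: 2, L: -6, T: 0

Collect each base-dimension exponent across the product:
  M: −2·(0) + (1) + (1) = 2
  L: −2·(1) + (-1) + (-3) = -6
  T: −2·(-1) + (-2) + (0) = 0
So the dimensions are [M² L⁻⁶].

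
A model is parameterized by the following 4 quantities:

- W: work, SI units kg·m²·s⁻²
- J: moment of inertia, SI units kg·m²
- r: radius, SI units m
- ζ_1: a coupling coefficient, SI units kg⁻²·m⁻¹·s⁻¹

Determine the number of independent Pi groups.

1

There are 4 variables and 3 base dimensions (M, L, T).
The dimension matrix has rank 3.
Independent dimensionless groups: 4 − 3 = 1.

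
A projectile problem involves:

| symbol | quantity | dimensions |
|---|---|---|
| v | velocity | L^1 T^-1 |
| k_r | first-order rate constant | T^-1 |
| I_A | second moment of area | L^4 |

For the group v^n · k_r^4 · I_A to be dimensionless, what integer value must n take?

Balance the L exponent: (1)·n from v, plus 4·(0) + (4) = 4 from the rest, must sum to zero.
n + 4 = 0, so n = -4.

-4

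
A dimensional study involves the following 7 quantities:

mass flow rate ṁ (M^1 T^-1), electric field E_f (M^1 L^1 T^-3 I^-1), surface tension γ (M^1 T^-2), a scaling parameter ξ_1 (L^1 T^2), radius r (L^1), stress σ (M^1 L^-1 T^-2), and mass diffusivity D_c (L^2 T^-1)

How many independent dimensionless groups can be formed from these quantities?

There are 7 variables and 4 base dimensions (M, L, T, I).
The dimension matrix has rank 4.
Independent dimensionless groups: 7 − 4 = 3.

3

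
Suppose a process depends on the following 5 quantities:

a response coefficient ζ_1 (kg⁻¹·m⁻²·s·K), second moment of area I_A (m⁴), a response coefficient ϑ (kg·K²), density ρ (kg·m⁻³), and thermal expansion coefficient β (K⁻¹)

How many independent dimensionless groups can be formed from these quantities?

There are 5 variables and 4 base dimensions (M, L, T, Θ).
The dimension matrix has rank 4.
Independent dimensionless groups: 5 − 4 = 1.

1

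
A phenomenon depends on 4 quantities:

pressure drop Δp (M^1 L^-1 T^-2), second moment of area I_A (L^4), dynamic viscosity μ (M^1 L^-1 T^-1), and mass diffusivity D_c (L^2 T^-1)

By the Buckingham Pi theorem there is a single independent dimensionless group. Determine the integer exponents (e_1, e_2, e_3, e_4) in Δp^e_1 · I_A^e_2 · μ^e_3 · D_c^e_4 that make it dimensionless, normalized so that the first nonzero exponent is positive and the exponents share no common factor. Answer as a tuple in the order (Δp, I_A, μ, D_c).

M: e_1·(1) + e_2·(0) + e_3·(1) + e_4·(0) = 0
L: e_1·(-1) + e_2·(4) + e_3·(-1) + e_4·(2) = 0
T: e_1·(-2) + e_2·(0) + e_3·(-1) + e_4·(-1) = 0
Solving this homogeneous linear system for the smallest-integer solution (first nonzero entry positive) gives (2, 1, -2, -2).

(2, 1, -2, -2)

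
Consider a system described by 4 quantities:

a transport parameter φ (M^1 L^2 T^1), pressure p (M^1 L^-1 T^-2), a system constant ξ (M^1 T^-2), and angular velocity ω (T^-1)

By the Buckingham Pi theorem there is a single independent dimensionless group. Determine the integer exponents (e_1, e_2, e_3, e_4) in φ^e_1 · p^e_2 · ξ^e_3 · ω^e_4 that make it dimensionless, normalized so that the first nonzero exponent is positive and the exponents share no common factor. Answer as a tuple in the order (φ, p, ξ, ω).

M: e_1·(1) + e_2·(1) + e_3·(1) + e_4·(0) = 0
L: e_1·(2) + e_2·(-1) + e_3·(0) + e_4·(0) = 0
T: e_1·(1) + e_2·(-2) + e_3·(-2) + e_4·(-1) = 0
Solving this homogeneous linear system for the smallest-integer solution (first nonzero entry positive) gives (1, 2, -3, 3).

(1, 2, -3, 3)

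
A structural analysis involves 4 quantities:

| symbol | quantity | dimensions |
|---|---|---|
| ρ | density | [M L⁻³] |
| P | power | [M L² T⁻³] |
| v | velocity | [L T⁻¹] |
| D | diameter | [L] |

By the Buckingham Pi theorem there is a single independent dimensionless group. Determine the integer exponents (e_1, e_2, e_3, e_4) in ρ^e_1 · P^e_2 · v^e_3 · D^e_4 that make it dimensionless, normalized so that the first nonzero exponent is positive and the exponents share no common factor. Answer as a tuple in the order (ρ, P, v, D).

M: e_1·(1) + e_2·(1) + e_3·(0) + e_4·(0) = 0
L: e_1·(-3) + e_2·(2) + e_3·(1) + e_4·(1) = 0
T: e_1·(0) + e_2·(-3) + e_3·(-1) + e_4·(0) = 0
Solving this homogeneous linear system for the smallest-integer solution (first nonzero entry positive) gives (1, -1, 3, 2).

(1, -1, 3, 2)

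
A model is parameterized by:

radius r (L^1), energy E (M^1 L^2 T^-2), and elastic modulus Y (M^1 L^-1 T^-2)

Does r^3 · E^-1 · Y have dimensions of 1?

yes

Sum the exponent of each base dimension across the product:
  M: 3·[r]_M − [E]_M + [Y]_M = 3·(0) − (1) + (1) = 0
  L: 3·[r]_L − [E]_L + [Y]_L = 3·(1) − (2) + (-1) = 0
  T: 3·[r]_T − [E]_T + [Y]_T = 3·(0) − (-2) + (-2) = 0
  Θ: 3·[r]_Θ − [E]_Θ + [Y]_Θ = 3·(0) − (0) + (0) = 0
All base exponents vanish — dimensionless.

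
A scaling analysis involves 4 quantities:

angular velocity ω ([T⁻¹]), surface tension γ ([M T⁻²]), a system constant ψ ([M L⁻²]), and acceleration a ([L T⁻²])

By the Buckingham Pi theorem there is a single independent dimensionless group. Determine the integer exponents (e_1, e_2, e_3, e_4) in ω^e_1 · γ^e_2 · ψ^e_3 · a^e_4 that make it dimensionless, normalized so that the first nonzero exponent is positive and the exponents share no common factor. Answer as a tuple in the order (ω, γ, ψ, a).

M: e_1·(0) + e_2·(1) + e_3·(1) + e_4·(0) = 0
L: e_1·(0) + e_2·(0) + e_3·(-2) + e_4·(1) = 0
T: e_1·(-1) + e_2·(-2) + e_3·(0) + e_4·(-2) = 0
Solving this homogeneous linear system for the smallest-integer solution (first nonzero entry positive) gives (2, 1, -1, -2).

(2, 1, -1, -2)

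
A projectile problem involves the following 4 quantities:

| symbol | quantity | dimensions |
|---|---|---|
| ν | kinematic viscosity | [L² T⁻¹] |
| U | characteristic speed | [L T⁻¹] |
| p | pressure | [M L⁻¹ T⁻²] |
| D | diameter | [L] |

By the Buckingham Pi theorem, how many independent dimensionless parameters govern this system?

There are 4 variables and 3 base dimensions (M, L, T).
The dimension matrix has rank 3.
Independent dimensionless groups: 4 − 3 = 1.

1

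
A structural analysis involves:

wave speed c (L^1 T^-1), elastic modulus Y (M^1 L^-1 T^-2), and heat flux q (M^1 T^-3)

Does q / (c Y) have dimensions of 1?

Sum the exponent of each base dimension across the product:
  M: −[c]_M − [Y]_M + [q]_M = −(0) − (1) + (1) = 0
  L: −[c]_L − [Y]_L + [q]_L = −(1) − (-1) + (0) = 0
  T: −[c]_T − [Y]_T + [q]_T = −(-1) − (-2) + (-3) = 0
All base exponents vanish — dimensionless.

yes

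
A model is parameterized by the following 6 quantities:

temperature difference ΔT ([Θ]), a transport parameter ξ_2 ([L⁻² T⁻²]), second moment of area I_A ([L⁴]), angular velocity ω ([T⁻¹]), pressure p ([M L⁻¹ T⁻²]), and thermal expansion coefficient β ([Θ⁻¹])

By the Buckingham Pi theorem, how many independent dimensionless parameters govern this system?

2

There are 6 variables and 4 base dimensions (M, L, T, Θ).
The dimension matrix has rank 4.
Independent dimensionless groups: 6 − 4 = 2.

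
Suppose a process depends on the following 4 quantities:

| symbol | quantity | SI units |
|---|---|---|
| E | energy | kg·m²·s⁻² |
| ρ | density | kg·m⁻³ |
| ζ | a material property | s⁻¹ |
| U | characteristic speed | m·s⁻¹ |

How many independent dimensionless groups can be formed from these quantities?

1

There are 4 variables and 3 base dimensions (M, L, T).
The dimension matrix has rank 3.
Independent dimensionless groups: 4 − 3 = 1.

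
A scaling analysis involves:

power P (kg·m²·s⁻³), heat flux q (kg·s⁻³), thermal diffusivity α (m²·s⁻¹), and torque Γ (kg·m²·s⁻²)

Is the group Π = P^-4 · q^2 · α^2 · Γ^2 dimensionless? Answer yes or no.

yes

Sum the exponent of each base dimension across the product:
  M: −4·[P]_M + 2·[q]_M + 2·[α]_M + 2·[Γ]_M = −4·(1) + 2·(1) + 2·(0) + 2·(1) = 0
  L: −4·[P]_L + 2·[q]_L + 2·[α]_L + 2·[Γ]_L = −4·(2) + 2·(0) + 2·(2) + 2·(2) = 0
  T: −4·[P]_T + 2·[q]_T + 2·[α]_T + 2·[Γ]_T = −4·(-3) + 2·(-3) + 2·(-1) + 2·(-2) = 0
All base exponents vanish — dimensionless.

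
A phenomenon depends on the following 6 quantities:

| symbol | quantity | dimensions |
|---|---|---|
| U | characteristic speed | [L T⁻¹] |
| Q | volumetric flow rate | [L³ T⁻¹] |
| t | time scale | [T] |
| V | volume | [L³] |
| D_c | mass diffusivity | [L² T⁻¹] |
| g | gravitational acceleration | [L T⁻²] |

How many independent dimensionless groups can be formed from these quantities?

There are 6 variables and 2 base dimensions (L, T).
The dimension matrix has rank 2.
Independent dimensionless groups: 6 − 2 = 4.

4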